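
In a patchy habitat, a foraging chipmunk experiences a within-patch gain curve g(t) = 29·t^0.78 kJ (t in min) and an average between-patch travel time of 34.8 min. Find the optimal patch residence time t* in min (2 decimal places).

Maximise g(t)/(T+t): set derivative to zero → g'(t)(T+t) = g(t).
g'(t) = 0.78·29·t^-0.22. Setting 0.78·29·t^-0.22 = 29·t^0.78/(34.8+t) gives 0.78(34.8+t) = t, so 0.22·t = 0.78×34.8.
t* = 0.78×34.8/0.22 = 123.4 min.

123.38 min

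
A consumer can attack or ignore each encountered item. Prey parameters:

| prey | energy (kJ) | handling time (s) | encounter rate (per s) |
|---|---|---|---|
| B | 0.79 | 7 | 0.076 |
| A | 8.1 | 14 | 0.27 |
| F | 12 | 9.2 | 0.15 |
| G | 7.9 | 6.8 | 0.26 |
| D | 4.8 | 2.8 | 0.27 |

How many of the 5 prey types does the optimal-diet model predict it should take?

E/h in descending order: D 1.71, F 1.3, G 1.16, A 0.579, B 0.113 kJ/s. The optimal diet is the largest prefix of this list for which every included type satisfies E_i/h_i > R on the types above it.
Rate on top 1: 0.738. F: 1.3 > 0.738 → include.
Rate on top 2: 0.9872. G: 1.16 > 0.9872 → include.
Rate on top 3: 1.05. A: 0.579 < 1.05 → exclude; stop.
Optimal diet: D, F, G — 3 of 5 types.

3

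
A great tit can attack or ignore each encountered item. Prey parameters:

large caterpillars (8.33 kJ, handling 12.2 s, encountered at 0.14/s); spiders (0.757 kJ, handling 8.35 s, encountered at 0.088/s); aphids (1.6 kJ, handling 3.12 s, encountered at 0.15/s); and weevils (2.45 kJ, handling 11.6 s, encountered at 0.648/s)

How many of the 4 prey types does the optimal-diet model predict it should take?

E/h in descending order: large caterpillars 0.683, aphids 0.513, weevils 0.211, spiders 0.0907 kJ/s. The optimal diet is the largest prefix of this list for which every included type satisfies E_i/h_i > R on the types above it.
Rate on top 1: 0.4306. aphids: 0.513 > 0.4306 → include.
Rate on top 2: 0.4428. weevils: 0.211 < 0.4428 → exclude; stop.
Optimal diet: large caterpillars, aphids — 2 of 4 types.

2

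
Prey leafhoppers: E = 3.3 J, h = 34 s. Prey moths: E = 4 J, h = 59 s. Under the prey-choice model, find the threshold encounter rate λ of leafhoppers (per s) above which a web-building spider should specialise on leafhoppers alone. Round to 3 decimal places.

Drop moths once their profitability E₂/h₂ falls below the rate achievable on leafhoppers alone: E₂/h₂ = λE₁/(1 + λh₁).
Solve for λ: λE₁h₂ = E₂(1 + λh₁) → λ(E₁h₂ − E₂h₁) = E₂ → λ = E₂/(E₁h₂ − E₂h₁).
λ = 4/(3.3×59 − 4×34) = 4/58.7 = 0.06814 per s.

0.068 per s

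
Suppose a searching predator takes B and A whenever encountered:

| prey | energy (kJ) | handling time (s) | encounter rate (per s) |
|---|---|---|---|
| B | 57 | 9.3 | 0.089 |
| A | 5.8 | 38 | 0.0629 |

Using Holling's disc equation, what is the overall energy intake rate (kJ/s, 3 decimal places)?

R = Σλ_iE_i / (1 + Σλ_ih_i)
Numerator: 0.089×57 + 0.0629×5.8 = 5.438
Denominator: 1 + 0.089×9.3 + 0.0629×38 = 4.218
R = 5.438/4.218 = 1.289 kJ/s

1.289 kJ/s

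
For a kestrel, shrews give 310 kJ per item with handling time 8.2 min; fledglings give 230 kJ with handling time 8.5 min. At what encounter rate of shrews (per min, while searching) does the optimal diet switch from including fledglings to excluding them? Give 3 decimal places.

At the threshold, the rate on shrews alone equals the profitability of fledglings: λ·310/(1 + λ·8.2) = 230/8.5 = 27.06.
Rearranging, λ(310 − 27.06×8.2) = 27.06, so λ = 27.06/88.12 = 0.3071 per min.

0.307 per min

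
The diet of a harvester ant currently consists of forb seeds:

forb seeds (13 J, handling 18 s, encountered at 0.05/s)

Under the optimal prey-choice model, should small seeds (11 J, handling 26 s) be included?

Yes

Intake rate on the current diet: R = (0.05×13) / (1 + 0.05×18) = 0.65/1.9 = 0.3421 J/s.
small seeds: E/h = 11/26 = 0.4231 J/s.
0.4231 > 0.3421, so adding small seeds raises the average — include it.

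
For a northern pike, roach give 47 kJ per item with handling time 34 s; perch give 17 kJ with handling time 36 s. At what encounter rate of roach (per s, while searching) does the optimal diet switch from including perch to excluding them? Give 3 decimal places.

Drop perch once their profitability E₂/h₂ falls below the rate achievable on roach alone: E₂/h₂ = λE₁/(1 + λh₁).
Solve for λ: λE₁h₂ = E₂(1 + λh₁) → λ(E₁h₂ − E₂h₁) = E₂ → λ = E₂/(E₁h₂ − E₂h₁).
λ = 17/(47×36 − 17×34) = 17/1114 = 0.01526 per s.

0.015 per s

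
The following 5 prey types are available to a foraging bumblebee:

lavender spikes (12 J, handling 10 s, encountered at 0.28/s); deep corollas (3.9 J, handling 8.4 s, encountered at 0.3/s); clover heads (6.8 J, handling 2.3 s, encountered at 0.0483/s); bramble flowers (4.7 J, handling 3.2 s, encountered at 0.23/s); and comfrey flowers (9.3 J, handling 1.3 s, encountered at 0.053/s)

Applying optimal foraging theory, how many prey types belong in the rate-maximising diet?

Rank by E/h (J/s): comfrey flowers 7.15, clover heads 2.96, bramble flowers 1.47, lavender spikes 1.2, deep corollas 0.464. Include each in turn until the next type's E/h falls below the running intake rate.
Rate on top 1: 0.4611. clover heads: 2.96 > 0.4611 → include.
Rate on top 2: 0.6961. bramble flowers: 1.47 > 0.6961 → include.
Rate on top 3: 0.9929. lavender spikes: 1.2 > 0.9929 → include.
Rate on top 4: 1.116. deep corollas: 0.464 < 1.116 → exclude; stop.
Optimal diet: comfrey flowers, clover heads, bramble flowers, lavender spikes — 4 of 5 types.

4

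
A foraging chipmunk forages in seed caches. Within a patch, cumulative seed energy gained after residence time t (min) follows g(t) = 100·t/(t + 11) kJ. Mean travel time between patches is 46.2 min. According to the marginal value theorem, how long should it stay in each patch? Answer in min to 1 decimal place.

22.5 min

By the marginal value theorem, leave when the instantaneous gain rate g'(t) equals the habitat-wide average g(t)/(T + t).
g'(t) = 100·11/(t + 11)². Setting 100·11/(t+11)² = 100t/[(t+11)(46.2+t)] gives 11(46.2+t) = t(t+11), so t² = 11×46.2 = 508.2.
t* = √508.2 = 22.54 min.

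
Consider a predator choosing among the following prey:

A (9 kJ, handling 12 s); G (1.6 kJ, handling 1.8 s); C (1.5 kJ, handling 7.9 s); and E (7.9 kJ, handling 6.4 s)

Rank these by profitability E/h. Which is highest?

In descending order of E/h:
E: 7.9/6.4 = 1.23 kJ/s
G: 1.6/1.8 = 0.889 kJ/s
A: 9/12 = 0.75 kJ/s
C: 1.5/7.9 = 0.19 kJ/s

E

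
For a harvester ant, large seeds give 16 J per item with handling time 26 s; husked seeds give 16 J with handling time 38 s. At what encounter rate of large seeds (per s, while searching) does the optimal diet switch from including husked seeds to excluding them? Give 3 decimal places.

0.083 per s

The zero-one rule: include husked seeds iff E₂/h₂ > λE₁/(1+λh₁). Equality gives the switch point.
λE₁h₂ = E₂ + λE₂h₁ ⇒ λ = E₂/(E₁h₂ − E₂h₁) = 16/(608 − 416) = 0.08333 per s.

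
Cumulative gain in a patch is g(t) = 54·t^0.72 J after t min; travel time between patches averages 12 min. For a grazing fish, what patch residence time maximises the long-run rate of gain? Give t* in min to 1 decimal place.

Optimal t* satisfies g'(t*) = g(t*)/(T + t*).
g'(t) = 0.72·54·t^-0.28. Setting 0.72·54·t^-0.28 = 54·t^0.72/(12+t) gives 0.72(12+t) = t, so 0.28·t = 0.72×12.
t* = 0.72×12/0.28 = 30.86 min.

30.9 min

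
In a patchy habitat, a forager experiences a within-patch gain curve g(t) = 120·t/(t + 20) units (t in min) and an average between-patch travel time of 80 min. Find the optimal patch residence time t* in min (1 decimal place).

40.0 min

Optimal t* satisfies g'(t*) = g(t*)/(T + t*).
g'(t) = 120·20/(t + 20)². Setting 120·20/(t+20)² = 120t/[(t+20)(80+t)] gives 20(80+t) = t(t+20), so t² = 20×80 = 1600.
t* = √1600 = 40 min.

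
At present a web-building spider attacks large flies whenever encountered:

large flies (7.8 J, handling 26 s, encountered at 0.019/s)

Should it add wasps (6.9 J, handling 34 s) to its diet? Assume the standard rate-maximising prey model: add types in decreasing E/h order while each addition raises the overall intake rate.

Yes

Intake rate on the current diet: R = (0.019×7.8) / (1 + 0.019×26) = 0.1482/1.494 = 0.0992 J/s.
Profitability of wasps: 6.9/34 = 0.2029 J/s.
0.2029 > 0.0992, so adding wasps raises the average — include it.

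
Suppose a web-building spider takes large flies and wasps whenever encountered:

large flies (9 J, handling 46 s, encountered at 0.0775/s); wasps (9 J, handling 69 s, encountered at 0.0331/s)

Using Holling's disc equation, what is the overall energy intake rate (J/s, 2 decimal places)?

Energy encountered per unit search time: 0.0775×9 + 0.0331×9 = 0.9954 J/s.
Handling time per unit search time: 0.0775×46 + 0.0331×69 = 5.849.
Rate = 0.9954/(1 + 5.849) = 0.1453 J/s.

0.15 J/s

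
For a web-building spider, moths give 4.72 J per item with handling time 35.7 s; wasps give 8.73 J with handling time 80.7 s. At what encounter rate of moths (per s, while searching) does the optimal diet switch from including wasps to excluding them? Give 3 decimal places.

0.126 per s

At the threshold, the rate on moths alone equals the profitability of wasps: λ·4.72/(1 + λ·35.7) = 8.73/80.7 = 0.1082.
Rearranging, λ(4.72 − 0.1082×35.7) = 0.1082, so λ = 0.1082/0.858 = 0.1261 per s.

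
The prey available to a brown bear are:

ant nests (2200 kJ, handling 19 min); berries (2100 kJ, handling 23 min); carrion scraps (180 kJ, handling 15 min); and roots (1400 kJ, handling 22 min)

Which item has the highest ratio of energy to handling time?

ant nests

In descending order of E/h:
ant nests: 2200/19 = 116 kJ/min
berries: 2100/23 = 91.3 kJ/min
roots: 1400/22 = 63.6 kJ/min
carrion scraps: 180/15 = 12 kJ/min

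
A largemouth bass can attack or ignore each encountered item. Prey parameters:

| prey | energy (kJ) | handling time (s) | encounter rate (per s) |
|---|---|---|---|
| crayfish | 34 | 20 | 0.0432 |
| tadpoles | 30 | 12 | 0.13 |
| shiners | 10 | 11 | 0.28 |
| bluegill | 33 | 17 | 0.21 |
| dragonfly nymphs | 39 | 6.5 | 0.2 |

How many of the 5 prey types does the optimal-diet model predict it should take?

Rank by E/h (kJ/s): dragonfly nymphs 6, tadpoles 2.5, bluegill 1.94, crayfish 1.7, shiners 0.909. Include each in turn until the next type's E/h falls below the running intake rate.
Rate on top 1: 3.391. tadpoles: 2.5 < 3.391 → exclude; stop.
Optimal diet: dragonfly nymphs — 1 of 5 types.

1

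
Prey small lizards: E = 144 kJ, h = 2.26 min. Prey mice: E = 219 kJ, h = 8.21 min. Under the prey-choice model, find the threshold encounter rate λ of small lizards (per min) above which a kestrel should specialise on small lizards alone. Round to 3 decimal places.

At the threshold, the rate on small lizards alone equals the profitability of mice: λ·144/(1 + λ·2.26) = 219/8.21 = 26.67.
Rearranging, λ(144 − 26.67×2.26) = 26.67, so λ = 26.67/83.71 = 0.3186 per min.

0.319 per min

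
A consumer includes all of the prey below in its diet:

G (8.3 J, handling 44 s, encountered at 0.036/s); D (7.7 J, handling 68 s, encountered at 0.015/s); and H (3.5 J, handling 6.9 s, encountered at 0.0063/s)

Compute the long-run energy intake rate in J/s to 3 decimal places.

Energy encountered per unit search time: 0.036×8.3 + 0.015×7.7 + 0.0063×3.5 = 0.4364 J/s.
Handling time per unit search time: 0.036×44 + 0.015×68 + 0.0063×6.9 = 2.647.
Rate = 0.4364/(1 + 2.647) = 0.1196 J/s.

0.120 J/s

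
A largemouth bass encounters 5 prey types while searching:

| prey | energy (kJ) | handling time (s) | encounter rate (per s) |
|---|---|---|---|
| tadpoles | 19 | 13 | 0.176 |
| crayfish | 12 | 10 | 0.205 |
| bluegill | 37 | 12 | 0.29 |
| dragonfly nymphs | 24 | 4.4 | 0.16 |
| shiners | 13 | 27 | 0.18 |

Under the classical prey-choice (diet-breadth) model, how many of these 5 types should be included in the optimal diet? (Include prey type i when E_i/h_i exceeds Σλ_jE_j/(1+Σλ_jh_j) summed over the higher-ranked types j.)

2

E/h in descending order: dragonfly nymphs 5.45, bluegill 3.08, tadpoles 1.46, crayfish 1.2, shiners 0.481 kJ/s. The optimal diet is the largest prefix of this list for which every included type satisfies E_i/h_i > R on the types above it.
Rate on top 1: 2.254. bluegill: 3.08 > 2.254 → include.
Rate on top 2: 2.811. tadpoles: 1.46 < 2.811 → exclude; stop.
Optimal diet: dragonfly nymphs, bluegill — 2 of 5 types.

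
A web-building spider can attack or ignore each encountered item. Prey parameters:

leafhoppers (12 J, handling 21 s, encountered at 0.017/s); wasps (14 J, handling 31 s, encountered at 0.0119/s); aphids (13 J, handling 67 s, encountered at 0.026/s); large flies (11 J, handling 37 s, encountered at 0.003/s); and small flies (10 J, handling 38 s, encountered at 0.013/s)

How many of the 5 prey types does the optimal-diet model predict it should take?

Rank by E/h (J/s): leafhoppers 0.571, wasps 0.452, large flies 0.297, small flies 0.263, aphids 0.194. Include each in turn until the next type's E/h falls below the running intake rate.
Rate on top 1: 0.1503. wasps: 0.452 > 0.1503 → include.
Rate on top 2: 0.2147. large flies: 0.297 > 0.2147 → include.
Rate on top 3: 0.2197. small flies: 0.263 > 0.2197 → include.
Rate on top 4: 0.2289. aphids: 0.194 < 0.2289 → exclude; stop.
Optimal diet: leafhoppers, wasps, large flies, small flies — 4 of 5 types.

4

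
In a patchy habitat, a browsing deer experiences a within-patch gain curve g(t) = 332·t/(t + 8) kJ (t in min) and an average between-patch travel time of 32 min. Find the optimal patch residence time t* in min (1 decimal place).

16.0 min

Maximise g(t)/(T+t): set derivative to zero → g'(t)(T+t) = g(t).
g'(t) = 332·8/(t + 8)². Setting 332·8/(t+8)² = 332t/[(t+8)(32+t)] gives 8(32+t) = t(t+8), so t² = 8×32 = 256.
t* = √256 = 16 min.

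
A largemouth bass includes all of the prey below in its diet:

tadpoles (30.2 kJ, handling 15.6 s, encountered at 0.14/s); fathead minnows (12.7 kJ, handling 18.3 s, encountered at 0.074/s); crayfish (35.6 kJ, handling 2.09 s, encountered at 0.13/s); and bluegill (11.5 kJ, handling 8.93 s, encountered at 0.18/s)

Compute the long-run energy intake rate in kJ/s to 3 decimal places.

Energy encountered per unit search time: 0.14×30.2 + 0.074×12.7 + 0.13×35.6 + 0.18×11.5 = 11.87 kJ/s.
Handling time per unit search time: 0.14×15.6 + 0.074×18.3 + 0.13×2.09 + 0.18×8.93 = 5.417.
Rate = 11.87/(1 + 5.417) = 1.849 kJ/s.

1.849 kJ/s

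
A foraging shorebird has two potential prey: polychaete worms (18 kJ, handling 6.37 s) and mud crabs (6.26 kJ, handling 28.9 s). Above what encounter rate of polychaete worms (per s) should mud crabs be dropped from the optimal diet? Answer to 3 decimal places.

The zero-one rule: include mud crabs iff E₂/h₂ > λE₁/(1+λh₁). Equality gives the switch point.
λE₁h₂ = E₂ + λE₂h₁ ⇒ λ = E₂/(E₁h₂ − E₂h₁) = 6.26/(520.2 − 39.88) = 0.01303 per s.

0.013 per s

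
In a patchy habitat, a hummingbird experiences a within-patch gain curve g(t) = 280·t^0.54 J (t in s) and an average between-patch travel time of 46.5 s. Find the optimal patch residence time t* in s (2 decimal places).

54.59 s

Optimal t* satisfies g'(t*) = g(t*)/(T + t*).
g'(t) = 0.54·280·t^-0.46. Setting 0.54·280·t^-0.46 = 280·t^0.54/(46.5+t) gives 0.54(46.5+t) = t, so 0.46·t = 0.54×46.5.
t* = 0.54×46.5/0.46 = 54.59 s.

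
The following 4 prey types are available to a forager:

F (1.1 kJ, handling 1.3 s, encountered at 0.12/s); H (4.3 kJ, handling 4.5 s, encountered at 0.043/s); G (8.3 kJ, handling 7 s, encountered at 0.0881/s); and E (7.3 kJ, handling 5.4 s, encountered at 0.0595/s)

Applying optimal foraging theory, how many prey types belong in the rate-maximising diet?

4

Rank by E/h (kJ/s): E 1.35, G 1.19, H 0.956, F 0.846. Include each in turn until the next type's E/h falls below the running intake rate.
Rate on top 1: 0.3287. G: 1.19 > 0.3287 → include.
Rate on top 2: 0.6014. H: 0.956 > 0.6014 → include.
Rate on top 3: 0.6336. F: 0.846 > 0.6336 → include.
Optimal diet: E, G, H, F — 4 of 4 types.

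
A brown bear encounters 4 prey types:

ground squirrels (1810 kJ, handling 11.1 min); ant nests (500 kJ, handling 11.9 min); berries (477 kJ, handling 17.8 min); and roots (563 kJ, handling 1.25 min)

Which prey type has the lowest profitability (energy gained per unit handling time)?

berries

Profitability E/h (kJ/min): ground squirrels = 1810/11.1 = 163, ant nests = 500/11.9 = 42, berries = 477/17.8 = 26.8, roots = 563/1.25 = 450.
Ranked: roots > ground squirrels > ant nests > berries.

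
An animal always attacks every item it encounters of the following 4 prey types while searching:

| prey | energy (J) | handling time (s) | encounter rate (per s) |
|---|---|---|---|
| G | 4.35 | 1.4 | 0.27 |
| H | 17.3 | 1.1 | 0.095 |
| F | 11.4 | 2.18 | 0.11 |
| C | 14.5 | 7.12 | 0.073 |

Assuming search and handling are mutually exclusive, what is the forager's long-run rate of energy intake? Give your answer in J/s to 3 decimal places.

R = (0.27×4.35 + 0.095×17.3 + 0.11×11.4 + 0.073×14.5) / (1 + 0.27×1.4 + 0.095×1.1 + 0.11×2.18 + 0.073×7.12) = 5.13/2.242 = 2.288 J/s.

2.288 J/s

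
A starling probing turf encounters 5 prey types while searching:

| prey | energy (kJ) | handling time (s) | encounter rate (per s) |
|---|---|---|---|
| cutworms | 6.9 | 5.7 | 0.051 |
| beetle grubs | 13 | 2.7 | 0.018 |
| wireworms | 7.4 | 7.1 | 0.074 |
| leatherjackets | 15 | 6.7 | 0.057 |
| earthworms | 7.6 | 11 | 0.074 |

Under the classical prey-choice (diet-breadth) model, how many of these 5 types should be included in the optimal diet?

4

Rank by E/h (kJ/s): beetle grubs 4.81, leatherjackets 2.24, cutworms 1.21, wireworms 1.04, earthworms 0.691. Include each in turn until the next type's E/h falls below the running intake rate.
Rate on top 1: 0.2232. leatherjackets: 2.24 > 0.2232 → include.
Rate on top 2: 0.7613. cutworms: 1.21 > 0.7613 → include.
Rate on top 3: 0.8371. wireworms: 1.04 > 0.8371 → include.
Rate on top 4: 0.8851. earthworms: 0.691 < 0.8851 → exclude; stop.
Optimal diet: beetle grubs, leatherjackets, cutworms, wireworms — 4 of 5 types.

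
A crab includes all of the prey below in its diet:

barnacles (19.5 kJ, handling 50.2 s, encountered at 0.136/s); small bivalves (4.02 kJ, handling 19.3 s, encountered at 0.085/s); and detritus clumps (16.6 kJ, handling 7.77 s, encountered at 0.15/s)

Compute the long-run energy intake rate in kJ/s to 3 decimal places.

0.516 kJ/s

Energy encountered per unit search time: 0.136×19.5 + 0.085×4.02 + 0.15×16.6 = 5.484 kJ/s.
Handling time per unit search time: 0.136×50.2 + 0.085×19.3 + 0.15×7.77 = 9.633.
Rate = 5.484/(1 + 9.633) = 0.5157 kJ/s.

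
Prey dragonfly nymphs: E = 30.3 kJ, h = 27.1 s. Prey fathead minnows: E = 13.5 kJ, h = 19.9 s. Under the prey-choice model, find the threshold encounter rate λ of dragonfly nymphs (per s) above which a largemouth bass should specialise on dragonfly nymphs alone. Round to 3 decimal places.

The zero-one rule: include fathead minnows iff E₂/h₂ > λE₁/(1+λh₁). Equality gives the switch point.
λE₁h₂ = E₂ + λE₂h₁ ⇒ λ = E₂/(E₁h₂ − E₂h₁) = 13.5/(603 − 365.9) = 0.05693 per s.

0.057 per s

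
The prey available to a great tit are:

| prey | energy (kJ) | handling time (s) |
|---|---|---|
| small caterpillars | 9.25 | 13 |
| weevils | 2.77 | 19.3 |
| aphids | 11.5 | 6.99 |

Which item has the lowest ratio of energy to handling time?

In descending order of E/h:
aphids: 11.5/6.99 = 1.65 kJ/s
small caterpillars: 9.25/13 = 0.712 kJ/s
weevils: 2.77/19.3 = 0.144 kJ/s

weevils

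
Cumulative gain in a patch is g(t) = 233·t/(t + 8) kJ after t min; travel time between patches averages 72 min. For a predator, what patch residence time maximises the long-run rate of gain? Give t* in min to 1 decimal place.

Maximise g(t)/(T+t): set derivative to zero → g'(t)(T+t) = g(t).
g'(t) = 233·8/(t + 8)². Setting 233·8/(t+8)² = 233t/[(t+8)(72+t)] gives 8(72+t) = t(t+8), so t² = 8×72 = 576.
t* = √576 = 24 min.

24.0 min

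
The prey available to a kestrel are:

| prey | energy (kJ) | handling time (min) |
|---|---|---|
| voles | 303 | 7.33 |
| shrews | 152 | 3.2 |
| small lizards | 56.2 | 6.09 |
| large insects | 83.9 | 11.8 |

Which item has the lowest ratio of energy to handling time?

Profitability E/h (kJ/min): voles = 303/7.33 = 41.3, shrews = 152/3.2 = 47.5, small lizards = 56.2/6.09 = 9.23, large insects = 83.9/11.8 = 7.11.
Ranked: shrews > voles > small lizards > large insects.

large insects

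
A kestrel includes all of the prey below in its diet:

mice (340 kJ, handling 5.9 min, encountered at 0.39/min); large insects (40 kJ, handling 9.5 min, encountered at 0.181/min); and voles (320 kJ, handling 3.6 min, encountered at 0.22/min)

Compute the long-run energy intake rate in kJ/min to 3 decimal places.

36.170 kJ/min

R = Σλ_iE_i / (1 + Σλ_ih_i)
Numerator: 0.39×340 + 0.181×40 + 0.22×320 = 210.2
Denominator: 1 + 0.39×5.9 + 0.181×9.5 + 0.22×3.6 = 5.812
R = 210.2/5.812 = 36.17 kJ/min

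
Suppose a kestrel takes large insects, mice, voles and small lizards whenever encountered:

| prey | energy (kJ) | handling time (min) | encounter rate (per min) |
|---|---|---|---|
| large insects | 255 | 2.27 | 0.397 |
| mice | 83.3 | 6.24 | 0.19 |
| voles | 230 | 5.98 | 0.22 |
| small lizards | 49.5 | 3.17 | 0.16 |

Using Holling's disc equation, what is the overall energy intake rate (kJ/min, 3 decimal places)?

35.763 kJ/min

Energy encountered per unit search time: 0.397×255 + 0.19×83.3 + 0.22×230 + 0.16×49.5 = 175.6 kJ/min.
Handling time per unit search time: 0.397×2.27 + 0.19×6.24 + 0.22×5.98 + 0.16×3.17 = 3.91.
Rate = 175.6/(1 + 3.91) = 35.76 kJ/min.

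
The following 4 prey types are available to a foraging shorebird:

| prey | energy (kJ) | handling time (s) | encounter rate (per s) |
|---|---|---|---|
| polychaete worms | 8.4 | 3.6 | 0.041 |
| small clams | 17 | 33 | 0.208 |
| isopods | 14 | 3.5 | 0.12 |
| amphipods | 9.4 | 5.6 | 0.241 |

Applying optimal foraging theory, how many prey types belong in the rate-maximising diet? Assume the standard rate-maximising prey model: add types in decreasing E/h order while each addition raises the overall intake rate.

Profitabilities (E/h, kJ/s): isopods 4, polychaete worms 2.33, amphipods 1.68, small clams 0.515. Add prey in this order while the next type's profitability exceeds the intake rate on those already taken.
Rate on top 1: 1.183. polychaete worms: 2.33 > 1.183 → include.
Rate on top 2: 1.291. amphipods: 1.68 > 1.291 → include.
Rate on top 3: 1.471. small clams: 0.515 < 1.471 → exclude; stop.
Optimal diet: isopods, polychaete worms, amphipods — 3 of 4 types.

3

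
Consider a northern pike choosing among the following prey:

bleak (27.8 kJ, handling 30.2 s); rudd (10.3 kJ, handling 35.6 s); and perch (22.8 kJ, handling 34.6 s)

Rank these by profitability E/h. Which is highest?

bleak

In descending order of E/h:
bleak: 27.8/30.2 = 0.921 kJ/s
perch: 22.8/34.6 = 0.659 kJ/s
rudd: 10.3/35.6 = 0.289 kJ/s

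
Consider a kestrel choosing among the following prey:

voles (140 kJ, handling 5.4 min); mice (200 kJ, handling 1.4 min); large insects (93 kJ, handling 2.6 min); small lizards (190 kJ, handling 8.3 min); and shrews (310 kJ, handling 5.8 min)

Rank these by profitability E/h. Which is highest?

Profitability E/h (kJ/min): voles = 140/5.4 = 25.9, mice = 200/1.4 = 143, large insects = 93/2.6 = 35.8, small lizards = 190/8.3 = 22.9, shrews = 310/5.8 = 53.4.
Ranked: mice > shrews > large insects > voles > small lizards.

mice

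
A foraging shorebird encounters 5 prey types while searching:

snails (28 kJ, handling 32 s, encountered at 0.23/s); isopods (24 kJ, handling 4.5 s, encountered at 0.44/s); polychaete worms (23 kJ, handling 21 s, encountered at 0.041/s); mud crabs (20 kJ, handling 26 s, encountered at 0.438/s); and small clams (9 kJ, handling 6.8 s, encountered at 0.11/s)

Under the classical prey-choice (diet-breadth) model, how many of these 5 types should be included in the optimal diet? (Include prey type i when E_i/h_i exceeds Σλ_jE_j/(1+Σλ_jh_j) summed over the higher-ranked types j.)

Profitabilities (E/h, kJ/s): isopods 5.33, small clams 1.32, polychaete worms 1.1, snails 0.875, mud crabs 0.769. Add prey in this order while the next type's profitability exceeds the intake rate on those already taken.
Rate on top 1: 3.544. small clams: 1.32 < 3.544 → exclude; stop.
Optimal diet: isopods — 1 of 5 types.

1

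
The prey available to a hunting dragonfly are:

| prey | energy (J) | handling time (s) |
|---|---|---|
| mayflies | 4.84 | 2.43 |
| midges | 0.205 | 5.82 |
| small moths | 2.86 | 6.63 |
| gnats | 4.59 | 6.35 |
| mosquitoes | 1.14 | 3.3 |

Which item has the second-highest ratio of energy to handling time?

gnats

Profitability E/h (J/s): mayflies = 4.84/2.43 = 1.99, midges = 0.205/5.82 = 0.0352, small moths = 2.86/6.63 = 0.431, gnats = 4.59/6.35 = 0.723, mosquitoes = 1.14/3.3 = 0.345.
Ranked: mayflies > gnats > small moths > mosquitoes > midges.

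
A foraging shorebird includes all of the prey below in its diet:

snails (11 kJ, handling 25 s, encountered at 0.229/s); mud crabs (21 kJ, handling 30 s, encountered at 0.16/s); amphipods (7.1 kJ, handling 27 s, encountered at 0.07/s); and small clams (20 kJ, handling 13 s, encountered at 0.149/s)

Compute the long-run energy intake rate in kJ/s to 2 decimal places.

0.61 kJ/s

R = Σλ_iE_i / (1 + Σλ_ih_i)
Numerator: 0.229×11 + 0.16×21 + 0.07×7.1 + 0.149×20 = 9.356
Denominator: 1 + 0.229×25 + 0.16×30 + 0.07×27 + 0.149×13 = 15.35
R = 9.356/15.35 = 0.6094 kJ/s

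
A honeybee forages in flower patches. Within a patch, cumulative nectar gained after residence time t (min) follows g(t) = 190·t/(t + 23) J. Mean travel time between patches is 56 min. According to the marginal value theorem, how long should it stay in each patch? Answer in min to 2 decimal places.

By the marginal value theorem, leave when the instantaneous gain rate g'(t) equals the habitat-wide average g(t)/(T + t).
g'(t) = 190·23/(t + 23)². Setting 190·23/(t+23)² = 190t/[(t+23)(56+t)] gives 23(56+t) = t(t+23), so t² = 23×56 = 1288.
t* = √1288 = 35.89 min.

35.89 min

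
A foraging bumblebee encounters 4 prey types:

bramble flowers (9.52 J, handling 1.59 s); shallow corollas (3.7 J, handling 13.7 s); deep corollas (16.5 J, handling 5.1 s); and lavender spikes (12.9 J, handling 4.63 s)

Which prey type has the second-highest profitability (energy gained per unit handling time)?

deep corollas

In descending order of E/h:
bramble flowers: 9.52/1.59 = 5.99 J/s
deep corollas: 16.5/5.1 = 3.24 J/s
lavender spikes: 12.9/4.63 = 2.79 J/s
shallow corollas: 3.7/13.7 = 0.27 J/s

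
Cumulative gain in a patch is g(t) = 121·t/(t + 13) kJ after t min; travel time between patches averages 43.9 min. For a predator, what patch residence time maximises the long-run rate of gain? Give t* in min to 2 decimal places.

23.89 min

Maximise g(t)/(T+t): set derivative to zero → g'(t)(T+t) = g(t).
g'(t) = 121·13/(t + 13)². Setting 121·13/(t+13)² = 121t/[(t+13)(43.9+t)] gives 13(43.9+t) = t(t+13), so t² = 13×43.9 = 570.7.
t* = √570.7 = 23.89 min.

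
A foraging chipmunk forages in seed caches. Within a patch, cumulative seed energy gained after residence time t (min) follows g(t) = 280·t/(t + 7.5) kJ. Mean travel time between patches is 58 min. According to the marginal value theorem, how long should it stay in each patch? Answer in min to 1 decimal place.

20.9 min

Maximise g(t)/(T+t): set derivative to zero → g'(t)(T+t) = g(t).
g'(t) = 280·7.5/(t + 7.5)². Setting 280·7.5/(t+7.5)² = 280t/[(t+7.5)(58+t)] gives 7.5(58+t) = t(t+7.5), so t² = 7.5×58 = 435.
t* = √435 = 20.86 min.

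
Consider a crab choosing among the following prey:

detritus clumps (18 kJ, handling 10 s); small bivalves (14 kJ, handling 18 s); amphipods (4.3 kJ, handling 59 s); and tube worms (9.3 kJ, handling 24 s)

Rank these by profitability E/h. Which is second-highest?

small bivalves

In descending order of E/h:
detritus clumps: 18/10 = 1.8 kJ/s
small bivalves: 14/18 = 0.778 kJ/s
tube worms: 9.3/24 = 0.388 kJ/s
amphipods: 4.3/59 = 0.0729 kJ/s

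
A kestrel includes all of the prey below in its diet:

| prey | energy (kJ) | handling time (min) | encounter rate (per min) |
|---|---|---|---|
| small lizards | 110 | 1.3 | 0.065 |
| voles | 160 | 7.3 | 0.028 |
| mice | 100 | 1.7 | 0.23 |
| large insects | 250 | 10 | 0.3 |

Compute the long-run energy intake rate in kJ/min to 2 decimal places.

R = (0.065×110 + 0.028×160 + 0.23×100 + 0.3×250) / (1 + 0.065×1.3 + 0.028×7.3 + 0.23×1.7 + 0.3×10) = 109.6/4.68 = 23.43 kJ/min.

23.43 kJ/min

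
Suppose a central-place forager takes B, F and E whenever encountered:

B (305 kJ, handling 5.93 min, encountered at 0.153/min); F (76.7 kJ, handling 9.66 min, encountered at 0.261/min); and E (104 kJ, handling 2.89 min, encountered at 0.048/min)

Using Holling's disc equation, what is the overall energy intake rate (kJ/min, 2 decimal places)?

R = Σλ_iE_i / (1 + Σλ_ih_i)
Numerator: 0.153×305 + 0.261×76.7 + 0.048×104 = 71.68
Denominator: 1 + 0.153×5.93 + 0.261×9.66 + 0.048×2.89 = 4.567
R = 71.68/4.567 = 15.69 kJ/min

15.69 kJ/min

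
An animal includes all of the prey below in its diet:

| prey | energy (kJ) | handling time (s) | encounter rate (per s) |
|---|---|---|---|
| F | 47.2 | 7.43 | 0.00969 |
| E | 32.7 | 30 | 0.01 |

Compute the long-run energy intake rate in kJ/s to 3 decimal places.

0.572 kJ/s

Energy encountered per unit search time: 0.00969×47.2 + 0.01×32.7 = 0.7844 kJ/s.
Handling time per unit search time: 0.00969×7.43 + 0.01×30 = 0.372.
Rate = 0.7844/(1 + 0.372) = 0.5717 kJ/s.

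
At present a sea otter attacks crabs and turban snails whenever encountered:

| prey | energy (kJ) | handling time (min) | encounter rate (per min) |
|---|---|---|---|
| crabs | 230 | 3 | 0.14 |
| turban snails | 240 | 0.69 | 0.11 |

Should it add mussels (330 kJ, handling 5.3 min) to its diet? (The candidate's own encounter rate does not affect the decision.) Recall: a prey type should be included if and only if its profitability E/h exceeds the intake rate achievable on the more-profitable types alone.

Yes

Current rate: (0.14×230 + 0.11×240)/(1 + 0.14×3 + 0.11×0.69) = 39.17 kJ/min.
Profitability of mussels: 330/5.3 = 62.26 kJ/min.
Since 62.26 > R, including mussels increases the long-run rate.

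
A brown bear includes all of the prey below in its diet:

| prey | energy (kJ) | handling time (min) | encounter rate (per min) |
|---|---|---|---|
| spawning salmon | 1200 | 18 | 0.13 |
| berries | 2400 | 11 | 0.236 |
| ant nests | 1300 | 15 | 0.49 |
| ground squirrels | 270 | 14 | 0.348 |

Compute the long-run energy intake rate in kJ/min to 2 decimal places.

Energy encountered per unit search time: 0.13×1200 + 0.236×2400 + 0.49×1300 + 0.348×270 = 1453 kJ/min.
Handling time per unit search time: 0.13×18 + 0.236×11 + 0.49×15 + 0.348×14 = 17.16.
Rate = 1453/(1 + 17.16) = 80.04 kJ/min.

80.04 kJ/min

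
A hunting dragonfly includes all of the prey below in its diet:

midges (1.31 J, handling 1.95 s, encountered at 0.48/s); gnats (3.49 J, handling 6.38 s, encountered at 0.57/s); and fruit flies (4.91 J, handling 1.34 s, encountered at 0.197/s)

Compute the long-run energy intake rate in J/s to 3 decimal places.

0.614 J/s

R = (0.48×1.31 + 0.57×3.49 + 0.197×4.91) / (1 + 0.48×1.95 + 0.57×6.38 + 0.197×1.34) = 3.585/5.837 = 0.6143 J/s.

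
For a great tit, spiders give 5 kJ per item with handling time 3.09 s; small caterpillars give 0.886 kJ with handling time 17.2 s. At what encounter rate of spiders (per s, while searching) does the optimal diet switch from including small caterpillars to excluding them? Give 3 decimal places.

Drop small caterpillars once their profitability E₂/h₂ falls below the rate achievable on spiders alone: E₂/h₂ = λE₁/(1 + λh₁).
Solve for λ: λE₁h₂ = E₂(1 + λh₁) → λ(E₁h₂ − E₂h₁) = E₂ → λ = E₂/(E₁h₂ − E₂h₁).
λ = 0.886/(5×17.2 − 0.886×3.09) = 0.886/83.26 = 0.01064 per s.

0.011 per s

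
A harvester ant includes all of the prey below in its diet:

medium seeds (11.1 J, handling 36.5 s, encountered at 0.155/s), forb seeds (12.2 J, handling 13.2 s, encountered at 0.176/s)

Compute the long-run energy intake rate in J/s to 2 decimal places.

Energy encountered per unit search time: 0.155×11.1 + 0.176×12.2 = 3.868 J/s.
Handling time per unit search time: 0.155×36.5 + 0.176×13.2 = 7.981.
Rate = 3.868/(1 + 7.981) = 0.4307 J/s.

0.43 J/s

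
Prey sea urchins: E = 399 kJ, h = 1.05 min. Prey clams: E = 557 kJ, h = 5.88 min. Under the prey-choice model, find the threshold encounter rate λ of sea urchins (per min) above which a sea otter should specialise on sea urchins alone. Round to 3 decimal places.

At the threshold, the rate on sea urchins alone equals the profitability of clams: λ·399/(1 + λ·1.05) = 557/5.88 = 94.73.
Rearranging, λ(399 − 94.73×1.05) = 94.73, so λ = 94.73/299.5 = 0.3162 per min.

0.316 per min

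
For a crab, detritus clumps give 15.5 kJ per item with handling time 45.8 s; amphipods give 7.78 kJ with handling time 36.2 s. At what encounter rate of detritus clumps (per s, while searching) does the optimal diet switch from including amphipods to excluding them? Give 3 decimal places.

At the threshold, the rate on detritus clumps alone equals the profitability of amphipods: λ·15.5/(1 + λ·45.8) = 7.78/36.2 = 0.2149.
Rearranging, λ(15.5 − 0.2149×45.8) = 0.2149, so λ = 0.2149/5.657 = 0.03799 per s.

0.038 per s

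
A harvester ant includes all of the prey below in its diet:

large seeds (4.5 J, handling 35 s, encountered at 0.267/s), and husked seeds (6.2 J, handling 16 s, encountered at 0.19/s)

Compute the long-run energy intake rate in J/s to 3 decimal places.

0.178 J/s

R = Σλ_iE_i / (1 + Σλ_ih_i)
Numerator: 0.267×4.5 + 0.19×6.2 = 2.38
Denominator: 1 + 0.267×35 + 0.19×16 = 13.39
R = 2.38/13.39 = 0.1778 J/s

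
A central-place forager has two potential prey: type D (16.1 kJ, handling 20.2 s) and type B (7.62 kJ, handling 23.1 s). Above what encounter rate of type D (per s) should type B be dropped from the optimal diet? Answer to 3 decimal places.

At the threshold, the rate on type D alone equals the profitability of type B: λ·16.1/(1 + λ·20.2) = 7.62/23.1 = 0.3299.
Rearranging, λ(16.1 − 0.3299×20.2) = 0.3299, so λ = 0.3299/9.437 = 0.03496 per s.

0.035 per s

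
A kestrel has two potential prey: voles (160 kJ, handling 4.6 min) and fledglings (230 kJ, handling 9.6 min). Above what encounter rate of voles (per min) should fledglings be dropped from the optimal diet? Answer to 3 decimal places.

0.481 per min

Drop fledglings once their profitability E₂/h₂ falls below the rate achievable on voles alone: E₂/h₂ = λE₁/(1 + λh₁).
Solve for λ: λE₁h₂ = E₂(1 + λh₁) → λ(E₁h₂ − E₂h₁) = E₂ → λ = E₂/(E₁h₂ − E₂h₁).
λ = 230/(160×9.6 − 230×4.6) = 230/478 = 0.4812 per min.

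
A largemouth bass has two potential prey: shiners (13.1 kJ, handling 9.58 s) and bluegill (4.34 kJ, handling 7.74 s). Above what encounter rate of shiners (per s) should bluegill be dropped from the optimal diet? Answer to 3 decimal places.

Drop bluegill once their profitability E₂/h₂ falls below the rate achievable on shiners alone: E₂/h₂ = λE₁/(1 + λh₁).
Solve for λ: λE₁h₂ = E₂(1 + λh₁) → λ(E₁h₂ − E₂h₁) = E₂ → λ = E₂/(E₁h₂ − E₂h₁).
λ = 4.34/(13.1×7.74 − 4.34×9.58) = 4.34/59.82 = 0.07255 per s.

0.073 per s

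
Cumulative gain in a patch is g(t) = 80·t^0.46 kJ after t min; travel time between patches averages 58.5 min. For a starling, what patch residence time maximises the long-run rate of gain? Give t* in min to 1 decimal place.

49.8 min

Optimal t* satisfies g'(t*) = g(t*)/(T + t*).
g'(t) = 0.46·80·t^-0.54. Setting 0.46·80·t^-0.54 = 80·t^0.46/(58.5+t) gives 0.46(58.5+t) = t, so 0.54·t = 0.46×58.5.
t* = 0.46×58.5/0.54 = 49.83 min.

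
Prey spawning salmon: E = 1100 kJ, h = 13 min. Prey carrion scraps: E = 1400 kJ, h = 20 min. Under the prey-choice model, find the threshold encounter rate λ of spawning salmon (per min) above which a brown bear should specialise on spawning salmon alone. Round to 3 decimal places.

Drop carrion scraps once their profitability E₂/h₂ falls below the rate achievable on spawning salmon alone: E₂/h₂ = λE₁/(1 + λh₁).
Solve for λ: λE₁h₂ = E₂(1 + λh₁) → λ(E₁h₂ − E₂h₁) = E₂ → λ = E₂/(E₁h₂ − E₂h₁).
λ = 1400/(1100×20 − 1400×13) = 1400/3800 = 0.3684 per min.

0.368 per min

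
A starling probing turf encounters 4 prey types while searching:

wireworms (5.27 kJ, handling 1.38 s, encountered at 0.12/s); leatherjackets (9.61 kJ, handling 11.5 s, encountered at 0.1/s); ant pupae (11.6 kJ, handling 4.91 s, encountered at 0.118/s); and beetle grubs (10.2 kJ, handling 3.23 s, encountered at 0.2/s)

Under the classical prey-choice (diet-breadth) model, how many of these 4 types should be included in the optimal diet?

Rank by E/h (kJ/s): wireworms 3.82, beetle grubs 3.16, ant pupae 2.36, leatherjackets 0.836. Include each in turn until the next type's E/h falls below the running intake rate.
Rate on top 1: 0.5426. beetle grubs: 3.16 > 0.5426 → include.
Rate on top 2: 1.475. ant pupae: 2.36 > 1.475 → include.
Rate on top 3: 1.69. leatherjackets: 0.836 < 1.69 → exclude; stop.
Optimal diet: wireworms, beetle grubs, ant pupae — 3 of 4 types.

3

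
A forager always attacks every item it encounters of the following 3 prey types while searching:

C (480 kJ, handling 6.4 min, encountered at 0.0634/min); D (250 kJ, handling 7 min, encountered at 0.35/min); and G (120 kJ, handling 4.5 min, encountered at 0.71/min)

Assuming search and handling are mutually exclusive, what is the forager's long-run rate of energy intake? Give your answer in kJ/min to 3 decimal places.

28.810 kJ/min

Energy encountered per unit search time: 0.0634×480 + 0.35×250 + 0.71×120 = 203.1 kJ/min.
Handling time per unit search time: 0.0634×6.4 + 0.35×7 + 0.71×4.5 = 6.051.
Rate = 203.1/(1 + 6.051) = 28.81 kJ/min.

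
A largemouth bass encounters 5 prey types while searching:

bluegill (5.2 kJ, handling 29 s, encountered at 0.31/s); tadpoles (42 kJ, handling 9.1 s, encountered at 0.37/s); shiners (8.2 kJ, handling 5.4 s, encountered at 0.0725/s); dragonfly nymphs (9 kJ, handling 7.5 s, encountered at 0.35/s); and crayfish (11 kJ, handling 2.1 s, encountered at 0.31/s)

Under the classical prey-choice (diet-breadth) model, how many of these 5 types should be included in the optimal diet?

2

Profitabilities (E/h, kJ/s): crayfish 5.24, tadpoles 4.62, shiners 1.52, dragonfly nymphs 1.2, bluegill 0.179. Add prey in this order while the next type's profitability exceeds the intake rate on those already taken.
Rate on top 1: 2.065. tadpoles: 4.62 > 2.065 → include.
Rate on top 2: 3.776. shiners: 1.52 < 3.776 → exclude; stop.
Optimal diet: crayfish, tadpoles — 2 of 5 types.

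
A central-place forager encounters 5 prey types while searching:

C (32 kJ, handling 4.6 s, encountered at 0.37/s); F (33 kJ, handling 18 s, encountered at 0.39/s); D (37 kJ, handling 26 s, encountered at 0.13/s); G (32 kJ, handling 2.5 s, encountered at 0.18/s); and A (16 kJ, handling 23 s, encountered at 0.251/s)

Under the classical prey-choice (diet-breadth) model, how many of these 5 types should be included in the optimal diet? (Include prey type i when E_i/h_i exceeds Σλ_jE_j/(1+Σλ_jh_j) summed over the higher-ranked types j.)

Profitabilities (E/h, kJ/s): G 12.8, C 6.96, F 1.83, D 1.42, A 0.696. Add prey in this order while the next type's profitability exceeds the intake rate on those already taken.
Rate on top 1: 3.972. C: 6.96 > 3.972 → include.
Rate on top 2: 5.584. F: 1.83 < 5.584 → exclude; stop.
Optimal diet: G, C — 2 of 5 types.

2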